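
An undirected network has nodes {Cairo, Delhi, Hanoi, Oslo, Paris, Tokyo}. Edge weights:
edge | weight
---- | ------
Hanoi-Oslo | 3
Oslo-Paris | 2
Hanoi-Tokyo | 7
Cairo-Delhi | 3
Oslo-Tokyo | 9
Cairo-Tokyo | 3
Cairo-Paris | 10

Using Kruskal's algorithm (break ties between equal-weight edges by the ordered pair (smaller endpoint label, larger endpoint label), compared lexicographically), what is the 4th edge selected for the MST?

Kruskal: consider edges lightest-first.
Oslo-Paris (2): add. Components now {Hanoi} {Cairo} {Oslo,Paris} {Delhi} {Tokyo}
Cairo-Delhi (3): add. Components now {Hanoi} {Cairo,Delhi} {Oslo,Paris} {Tokyo}
Cairo-Tokyo (3): add. Components now {Hanoi} {Cairo,Delhi,Tokyo} {Oslo,Paris}
Hanoi-Oslo (3): add. Components now {Hanoi,Oslo,Paris} {Cairo,Delhi,Tokyo}
Hanoi-Tokyo (7): add. Components now {Cairo,Delhi,Hanoi,Oslo,Paris,Tokyo}
The 4th edge added is Hanoi-Oslo.

Hanoi-Oslo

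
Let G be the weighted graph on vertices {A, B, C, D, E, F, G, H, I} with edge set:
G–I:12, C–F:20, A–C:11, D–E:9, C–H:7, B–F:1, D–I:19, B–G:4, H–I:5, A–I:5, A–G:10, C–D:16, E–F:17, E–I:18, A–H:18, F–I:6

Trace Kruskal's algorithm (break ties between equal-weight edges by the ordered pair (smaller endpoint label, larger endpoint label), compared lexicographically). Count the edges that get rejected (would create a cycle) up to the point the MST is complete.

Sort edges by weight, then run Kruskal:
B–F (1): add — endpoints in different components.
B–G (4): add — endpoints in different components.
A–I (5): add — endpoints in different components.
H–I (5): add — endpoints in different components.
F–I (6): add — endpoints in different components.
C–H (7): add — endpoints in different components.
D–E (9): add — endpoints in different components.
A–G (10): skip — A and G already connected.
A–C (11): skip — A and C already connected.
G–I (12): skip — G and I already connected.
C–D (16): add — endpoints in different components.
Edges rejected before the tree was complete: 3.

3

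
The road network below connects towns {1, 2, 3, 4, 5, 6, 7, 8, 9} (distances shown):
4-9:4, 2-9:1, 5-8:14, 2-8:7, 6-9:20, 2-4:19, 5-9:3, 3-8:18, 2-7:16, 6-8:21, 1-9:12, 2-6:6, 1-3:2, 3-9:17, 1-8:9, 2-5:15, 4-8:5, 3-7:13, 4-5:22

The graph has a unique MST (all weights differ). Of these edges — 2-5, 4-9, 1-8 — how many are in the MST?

Kruskal: consider edges lightest-first.
2-9 (1): add — endpoints in different components.
1-3 (2): add — endpoints in different components.
5-9 (3): add — endpoints in different components.
4-9 (4): add — endpoints in different components.
4-8 (5): add — endpoints in different components.
2-6 (6): add — endpoints in different components.
2-8 (7): skip — 2 and 8 already connected.
1-8 (9): add — endpoints in different components.
1-9 (12): skip — 1 and 9 already connected.
3-7 (13): add — endpoints in different components.
MST edge set: {2-9, 1-3, 5-9, 4-9, 4-8, 2-6, 1-8, 3-7}.
Of the listed edges, {4-9, 1-8} are in the MST → 2.

2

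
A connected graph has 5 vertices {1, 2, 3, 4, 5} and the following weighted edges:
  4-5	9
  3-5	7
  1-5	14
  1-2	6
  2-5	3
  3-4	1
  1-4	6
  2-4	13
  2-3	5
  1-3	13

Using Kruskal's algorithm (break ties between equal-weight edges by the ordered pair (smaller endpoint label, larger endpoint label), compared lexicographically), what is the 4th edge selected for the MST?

Kruskal: consider edges lightest-first.
3-4 (1): add. Components now {1} {2} {3,4} {5}
2-5 (3): add. Components now {1} {2,5} {3,4}
2-3 (5): add. Components now {1} {2,3,4,5}
1-2 (6): add. Components now {1,2,3,4,5}
The 4th edge added is 1-2.

1-2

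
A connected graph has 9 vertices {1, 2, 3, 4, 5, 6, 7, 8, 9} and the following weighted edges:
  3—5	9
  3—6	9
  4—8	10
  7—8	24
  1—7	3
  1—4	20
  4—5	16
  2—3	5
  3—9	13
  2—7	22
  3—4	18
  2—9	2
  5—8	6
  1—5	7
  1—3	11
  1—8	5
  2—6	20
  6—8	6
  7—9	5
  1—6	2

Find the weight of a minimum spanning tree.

Sort edges by weight, then run Kruskal:
1—6 (2): add — endpoints in different components.
2—9 (2): add — endpoints in different components.
1—7 (3): add — endpoints in different components.
1—8 (5): add — endpoints in different components.
2—3 (5): add — endpoints in different components.
7—9 (5): add — endpoints in different components.
5—8 (6): add — endpoints in different components.
6—8 (6): skip — 6 and 8 already connected.
1—5 (7): skip — 1 and 5 already connected.
3—5 (9): skip — 3 and 5 already connected.
3—6 (9): skip — 3 and 6 already connected.
4—8 (10): add — endpoints in different components.
MST edges: 1—6, 2—9, 1—7, 1—8, 2—3, 7—9, 5—8, 4—8; total weight 2+2+3+5+5+5+6+10 = 38.

38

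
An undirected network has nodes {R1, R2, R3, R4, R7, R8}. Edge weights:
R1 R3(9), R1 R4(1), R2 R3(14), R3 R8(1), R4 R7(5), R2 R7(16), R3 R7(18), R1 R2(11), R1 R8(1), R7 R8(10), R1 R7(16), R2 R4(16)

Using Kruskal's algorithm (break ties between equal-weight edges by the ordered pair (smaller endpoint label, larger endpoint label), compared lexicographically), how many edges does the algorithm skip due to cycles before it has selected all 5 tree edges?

2

Kruskal: consider edges lightest-first.
R1 R4 (1): add. Components now {R1,R4} {R3} {R2} {R7} {R8}
R1 R8 (1): add. Components now {R1,R4,R8} {R3} {R2} {R7}
R3 R8 (1): add. Components now {R1,R3,R4,R8} {R2} {R7}
R4 R7 (5): add. Components now {R1,R3,R4,R7,R8} {R2}
R1 R3 (9): skip — R3 and R1 already connected.
R7 R8 (10): skip — R7 and R8 already connected.
R1 R2 (11): add. Components now {R1,R2,R3,R4,R7,R8}
Edges rejected before the tree was complete: 2.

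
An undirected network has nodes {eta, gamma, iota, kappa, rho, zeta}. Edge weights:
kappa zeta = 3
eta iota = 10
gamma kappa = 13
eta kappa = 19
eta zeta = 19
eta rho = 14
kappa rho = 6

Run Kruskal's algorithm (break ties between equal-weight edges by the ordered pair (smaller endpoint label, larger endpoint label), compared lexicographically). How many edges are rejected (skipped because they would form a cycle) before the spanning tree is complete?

0

Kruskal's algorithm — process edges by increasing weight (ties by edge label):
kappa zeta (3): add — endpoints in different components.
kappa rho (6): add — endpoints in different components.
eta iota (10): add — endpoints in different components.
gamma kappa (13): add — endpoints in different components.
eta rho (14): add — endpoints in different components.
Edges rejected before the tree was complete: 0.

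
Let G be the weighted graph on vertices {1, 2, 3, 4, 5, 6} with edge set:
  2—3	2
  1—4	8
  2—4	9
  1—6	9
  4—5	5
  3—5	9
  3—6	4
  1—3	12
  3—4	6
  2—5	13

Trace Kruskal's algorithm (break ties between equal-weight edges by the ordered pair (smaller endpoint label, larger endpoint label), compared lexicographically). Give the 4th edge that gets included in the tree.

3-4

Sort edges by weight, then run Kruskal:
2—3 (2): add — endpoints in different components.
3—6 (4): add — endpoints in different components.
4—5 (5): add — endpoints in different components.
3—4 (6): add — endpoints in different components.
1—4 (8): add — endpoints in different components.
The 4th edge added is 3—4.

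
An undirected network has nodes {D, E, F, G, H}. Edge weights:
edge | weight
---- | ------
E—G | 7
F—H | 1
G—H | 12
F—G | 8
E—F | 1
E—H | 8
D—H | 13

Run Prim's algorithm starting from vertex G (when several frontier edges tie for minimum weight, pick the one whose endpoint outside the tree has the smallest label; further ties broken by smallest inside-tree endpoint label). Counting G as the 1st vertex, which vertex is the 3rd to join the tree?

F

Grow the tree from G using Prim:
Step 1: cheapest edge leaving the tree is E—G (7); add E.
Step 2: cheapest edge leaving the tree is E—F (1); add F.
Step 3: cheapest edge leaving the tree is F—H (1); add H.
Step 4: cheapest edge leaving the tree is D—H (13); add D.
Vertex order: G, E, F, H, D. The 3rd vertex is F.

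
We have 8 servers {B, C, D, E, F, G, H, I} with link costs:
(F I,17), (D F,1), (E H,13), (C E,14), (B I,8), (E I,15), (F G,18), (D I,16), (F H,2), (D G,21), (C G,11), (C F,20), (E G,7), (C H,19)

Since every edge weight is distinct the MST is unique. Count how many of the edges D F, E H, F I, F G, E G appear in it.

3

Sort edges by weight, then run Kruskal:
D F (1): add — endpoints in different components.
F H (2): add — endpoints in different components.
E G (7): add — endpoints in different components.
B I (8): add — endpoints in different components.
C G (11): add — endpoints in different components.
E H (13): add — endpoints in different components.
C E (14): skip — C and E already connected.
E I (15): add — endpoints in different components.
MST edge set: {D F, F H, E G, B I, C G, E H, E I}.
Of the listed edges, {D F, E H, E G} are in the MST → 3.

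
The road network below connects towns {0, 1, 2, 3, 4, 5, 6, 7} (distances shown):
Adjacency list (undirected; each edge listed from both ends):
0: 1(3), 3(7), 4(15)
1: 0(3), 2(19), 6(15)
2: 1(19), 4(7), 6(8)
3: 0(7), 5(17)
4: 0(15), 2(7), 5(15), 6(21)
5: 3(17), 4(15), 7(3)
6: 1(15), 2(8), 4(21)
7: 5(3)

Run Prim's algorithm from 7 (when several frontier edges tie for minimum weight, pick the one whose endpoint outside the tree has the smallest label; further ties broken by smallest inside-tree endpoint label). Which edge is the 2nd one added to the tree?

Prim's algorithm from 7:
Step 1: cheapest edge leaving the tree is 5—7 (3); add 5.
Step 2: cheapest edge leaving the tree is 4—5 (15); add 4.
Step 3: cheapest edge leaving the tree is 2—4 (7); add 2.
Step 4: cheapest edge leaving the tree is 2—6 (8); add 6.
Step 5: cheapest edge leaving the tree is 0—4 (15); add 0.
Step 6: cheapest edge leaving the tree is 0—1 (3); add 1.
Step 7: cheapest edge leaving the tree is 0—3 (7); add 3.
The 2nd edge added is 4—5.

4-5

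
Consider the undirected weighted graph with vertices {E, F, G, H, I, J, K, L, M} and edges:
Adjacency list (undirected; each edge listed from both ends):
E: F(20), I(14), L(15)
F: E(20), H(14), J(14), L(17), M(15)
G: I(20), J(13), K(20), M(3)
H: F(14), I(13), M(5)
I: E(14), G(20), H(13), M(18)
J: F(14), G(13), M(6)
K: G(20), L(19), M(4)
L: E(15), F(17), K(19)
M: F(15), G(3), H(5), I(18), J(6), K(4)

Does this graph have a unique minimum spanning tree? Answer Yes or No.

No

Kruskal: consider edges lightest-first.
G—M (3): add — endpoints in different components.
K—M (4): add — endpoints in different components.
H—M (5): add — endpoints in different components.
J—M (6): add — endpoints in different components.
G—J (13): skip — G and J already connected.
H—I (13): add — endpoints in different components.
E—I (14): add — endpoints in different components.
F—H (14): add — endpoints in different components.
F—J (14): skip — F and J already connected.
E—L (15): add — endpoints in different components.
Non-tree edge F—J has weight 14, equal to the heaviest edge on its tree cycle — swapping gives another MST of the same weight. Not unique.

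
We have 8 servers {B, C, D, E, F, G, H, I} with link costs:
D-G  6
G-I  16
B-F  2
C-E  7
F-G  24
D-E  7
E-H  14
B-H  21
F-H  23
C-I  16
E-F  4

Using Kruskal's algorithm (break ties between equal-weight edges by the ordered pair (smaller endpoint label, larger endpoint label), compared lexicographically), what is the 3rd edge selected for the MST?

Kruskal: consider edges lightest-first.
B-F (2): add — endpoints in different components.
E-F (4): add — endpoints in different components.
D-G (6): add — endpoints in different components.
C-E (7): add — endpoints in different components.
D-E (7): add — endpoints in different components.
E-H (14): add — endpoints in different components.
C-I (16): add — endpoints in different components.
The 3rd edge added is D-G.

D-G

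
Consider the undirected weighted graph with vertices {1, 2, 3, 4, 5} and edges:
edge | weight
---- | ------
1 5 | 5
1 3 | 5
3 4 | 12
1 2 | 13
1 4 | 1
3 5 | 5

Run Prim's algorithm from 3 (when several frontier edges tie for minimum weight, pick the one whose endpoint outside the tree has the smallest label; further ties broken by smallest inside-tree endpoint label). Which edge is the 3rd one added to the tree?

Prim's algorithm from 3:
Step 1: frontier [1 3 5, 3 5 5, 3 4 12] → take 1 3 (5); add 1.
Step 2: frontier [1 4 1, 1 5 5, 1 2 13, 3 5 5, 3 4 12] → take 1 4 (1); add 4.
Step 3: frontier [1 5 5, 1 2 13, 3 5 5] → take 1 5 (5); add 5.
Step 4: frontier [1 2 13] → take 1 2 (13); add 2.
The 3rd edge added is 1 5.

1-5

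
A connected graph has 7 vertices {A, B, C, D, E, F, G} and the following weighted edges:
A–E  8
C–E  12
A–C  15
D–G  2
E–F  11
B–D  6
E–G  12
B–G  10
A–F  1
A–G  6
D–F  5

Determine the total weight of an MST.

Kruskal's algorithm — process edges by increasing weight (ties by edge label):
A–F (1): add. Components now {A,F} {B} {C} {D} {E} {G}
D–G (2): add. Components now {A,F} {B} {C} {D,G} {E}
D–F (5): add. Components now {A,D,F,G} {B} {C} {E}
A–G (6): skip — A and G already connected.
B–D (6): add. Components now {A,B,D,F,G} {C} {E}
A–E (8): add. Components now {A,B,D,E,F,G} {C}
B–G (10): skip — B and G already connected.
E–F (11): skip — E and F already connected.
C–E (12): add. Components now {A,B,C,D,E,F,G}
MST edges: A–F, D–G, D–F, B–D, A–E, C–E; total weight 1+2+5+6+8+12 = 34.

34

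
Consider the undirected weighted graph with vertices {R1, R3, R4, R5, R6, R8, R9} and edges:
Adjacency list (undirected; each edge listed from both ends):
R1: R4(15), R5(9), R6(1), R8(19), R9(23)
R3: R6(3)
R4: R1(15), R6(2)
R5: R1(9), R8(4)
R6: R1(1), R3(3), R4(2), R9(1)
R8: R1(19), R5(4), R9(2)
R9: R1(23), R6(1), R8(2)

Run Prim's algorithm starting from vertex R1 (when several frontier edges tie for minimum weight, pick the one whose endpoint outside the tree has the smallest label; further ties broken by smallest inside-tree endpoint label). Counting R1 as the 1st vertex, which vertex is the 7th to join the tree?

Grow the tree from R1 using Prim:
Step 1: cheapest edge leaving the tree is R1 R6 (1); add R6.
Step 2: cheapest edge leaving the tree is R6 R9 (1); add R9.
Step 3: cheapest edge leaving the tree is R4 R6 (2); add R4.
Step 4: cheapest edge leaving the tree is R8 R9 (2); add R8.
Step 5: cheapest edge leaving the tree is R3 R6 (3); add R3.
Step 6: cheapest edge leaving the tree is R5 R8 (4); add R5.
Vertex order: R1, R6, R9, R4, R8, R3, R5. The 7th vertex is R5.

R5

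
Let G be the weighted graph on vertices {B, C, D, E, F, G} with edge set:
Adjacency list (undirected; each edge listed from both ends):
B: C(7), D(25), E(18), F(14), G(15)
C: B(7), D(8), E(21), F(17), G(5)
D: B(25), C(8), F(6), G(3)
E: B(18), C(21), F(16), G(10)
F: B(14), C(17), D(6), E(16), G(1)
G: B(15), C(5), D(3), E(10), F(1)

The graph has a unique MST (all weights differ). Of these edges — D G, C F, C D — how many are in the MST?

Sort edges by weight, then run Kruskal:
F G (1): add. Components now {B} {C} {D} {E} {F,G}
D G (3): add. Components now {B} {C} {D,F,G} {E}
C G (5): add. Components now {B} {C,D,F,G} {E}
D F (6): skip — D and F already connected.
B C (7): add. Components now {B,C,D,F,G} {E}
C D (8): skip — C and D already connected.
E G (10): add. Components now {B,C,D,E,F,G}
MST edge set: {F G, D G, C G, B C, E G}.
Of the listed edges, {D G} are in the MST → 1.

1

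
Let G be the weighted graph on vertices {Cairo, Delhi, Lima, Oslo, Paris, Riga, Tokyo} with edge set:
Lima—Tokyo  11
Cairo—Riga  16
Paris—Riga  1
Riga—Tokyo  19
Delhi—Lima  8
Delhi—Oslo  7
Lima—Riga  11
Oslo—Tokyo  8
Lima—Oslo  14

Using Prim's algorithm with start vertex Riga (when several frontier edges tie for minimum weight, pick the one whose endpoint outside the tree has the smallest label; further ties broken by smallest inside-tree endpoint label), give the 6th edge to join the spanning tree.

Cairo-Riga

Grow the tree from Riga using Prim:
Step 1: frontier [Paris—Riga 1, Lima—Riga 11, Cairo—Riga 16, Riga—Tokyo 19] → take Paris—Riga (1); add Paris.
Step 2: frontier [Lima—Riga 11, Cairo—Riga 16, Riga—Tokyo 19] → take Lima—Riga (11); add Lima.
Step 3: frontier [Delhi—Lima 8, Lima—Tokyo 11, Lima—Oslo 14, Cairo—Riga 16, Riga—Tokyo 19] → take Delhi—Lima (8); add Delhi.
Step 4: frontier [Delhi—Oslo 7, Lima—Tokyo 11, Lima—Oslo 14, Cairo—Riga 16, Riga—Tokyo 19] → take Delhi—Oslo (7); add Oslo.
Step 5: frontier [Lima—Tokyo 11, Oslo—Tokyo 8, Cairo—Riga 16, Riga—Tokyo 19] → take Oslo—Tokyo (8); add Tokyo.
Step 6: frontier [Cairo—Riga 16] → take Cairo—Riga (16); add Cairo.
The 6th edge added is Cairo—Riga.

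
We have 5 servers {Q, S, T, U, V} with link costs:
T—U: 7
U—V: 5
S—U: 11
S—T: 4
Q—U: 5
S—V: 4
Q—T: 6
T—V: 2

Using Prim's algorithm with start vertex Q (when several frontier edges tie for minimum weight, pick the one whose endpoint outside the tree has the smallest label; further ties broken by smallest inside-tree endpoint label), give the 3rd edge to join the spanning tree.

T-V

Grow the tree from Q using Prim:
Step 1: frontier [Q—U 5, Q—T 6] → take Q—U (5); add U.
Step 2: frontier [Q—T 6, U—V 5, T—U 7, S—U 11] → take U—V (5); add V.
Step 3: frontier [Q—T 6, T—U 7, S—U 11, T—V 2, S—V 4] → take T—V (2); add T.
Step 4: frontier [S—T 4, S—U 11, S—V 4] → take S—T (4); add S.
The 3rd edge added is T—V.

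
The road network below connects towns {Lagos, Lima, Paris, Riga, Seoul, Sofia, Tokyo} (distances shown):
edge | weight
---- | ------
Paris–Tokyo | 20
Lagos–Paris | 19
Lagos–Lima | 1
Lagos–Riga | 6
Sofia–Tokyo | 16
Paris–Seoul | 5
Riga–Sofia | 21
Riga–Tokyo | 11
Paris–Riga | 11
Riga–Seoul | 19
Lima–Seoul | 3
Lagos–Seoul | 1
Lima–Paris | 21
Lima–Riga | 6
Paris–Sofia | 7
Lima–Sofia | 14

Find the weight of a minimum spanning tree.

Grow the tree from Paris using Prim:
Step 1: cheapest edge leaving the tree is Paris–Seoul (5); add Seoul.
Step 2: cheapest edge leaving the tree is Lagos–Seoul (1); add Lagos.
Step 3: cheapest edge leaving the tree is Lagos–Lima (1); add Lima.
Step 4: cheapest edge leaving the tree is Lagos–Riga (6); add Riga.
Step 5: cheapest edge leaving the tree is Paris–Sofia (7); add Sofia.
Step 6: cheapest edge leaving the tree is Riga–Tokyo (11); add Tokyo.
MST edges: Paris–Seoul, Lagos–Seoul, Lagos–Lima, Lagos–Riga, Paris–Sofia, Riga–Tokyo; total weight 5+1+1+6+7+11 = 31.

31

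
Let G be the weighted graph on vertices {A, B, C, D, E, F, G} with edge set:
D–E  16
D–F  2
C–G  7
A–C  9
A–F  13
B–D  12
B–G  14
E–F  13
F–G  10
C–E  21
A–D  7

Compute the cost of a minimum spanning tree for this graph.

50

Sort edges by weight, then run Kruskal:
D–F (2): add — endpoints in different components.
A–D (7): add — endpoints in different components.
C–G (7): add — endpoints in different components.
A–C (9): add — endpoints in different components.
F–G (10): skip — F and G already connected.
B–D (12): add — endpoints in different components.
A–F (13): skip — A and F already connected.
E–F (13): add — endpoints in different components.
MST edges: D–F, A–D, C–G, A–C, B–D, E–F; total weight 2+7+7+9+12+13 = 50.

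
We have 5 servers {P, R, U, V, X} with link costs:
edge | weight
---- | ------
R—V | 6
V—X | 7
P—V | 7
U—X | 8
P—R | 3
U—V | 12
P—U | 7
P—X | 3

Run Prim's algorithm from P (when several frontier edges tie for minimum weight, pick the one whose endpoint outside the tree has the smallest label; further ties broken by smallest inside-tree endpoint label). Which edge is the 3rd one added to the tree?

R-V

Grow the tree from P using Prim:
Step 1: frontier [P—R 3, P—X 3, P—U 7, P—V 7] → take P—R (3); add R.
Step 2: frontier [P—X 3, P—U 7, P—V 7, R—V 6] → take P—X (3); add X.
Step 3: frontier [P—U 7, P—V 7, R—V 6, V—X 7, U—X 8] → take R—V (6); add V.
Step 4: frontier [P—U 7, U—V 12, U—X 8] → take P—U (7); add U.
The 3rd edge added is R—V.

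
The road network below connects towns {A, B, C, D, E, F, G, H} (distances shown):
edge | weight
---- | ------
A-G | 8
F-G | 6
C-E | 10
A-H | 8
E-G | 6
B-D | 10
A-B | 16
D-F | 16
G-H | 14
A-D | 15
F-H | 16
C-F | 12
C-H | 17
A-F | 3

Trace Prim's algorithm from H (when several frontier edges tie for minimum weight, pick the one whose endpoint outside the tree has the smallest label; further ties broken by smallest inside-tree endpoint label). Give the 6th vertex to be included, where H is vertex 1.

C

Prim, starting at H.
Step 1: cheapest edge leaving the tree is A-H (8); add A.
Step 2: cheapest edge leaving the tree is A-F (3); add F.
Step 3: cheapest edge leaving the tree is F-G (6); add G.
Step 4: cheapest edge leaving the tree is E-G (6); add E.
Step 5: cheapest edge leaving the tree is C-E (10); add C.
Step 6: cheapest edge leaving the tree is A-D (15); add D.
Step 7: cheapest edge leaving the tree is B-D (10); add B.
Vertex order: H, A, F, G, E, C, D, B. The 6th vertex is C.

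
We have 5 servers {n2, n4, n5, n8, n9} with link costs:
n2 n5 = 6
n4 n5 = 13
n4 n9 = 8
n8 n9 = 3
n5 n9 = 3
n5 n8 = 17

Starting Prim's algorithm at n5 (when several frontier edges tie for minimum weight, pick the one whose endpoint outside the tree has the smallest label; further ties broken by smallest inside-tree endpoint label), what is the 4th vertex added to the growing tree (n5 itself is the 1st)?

n2

Prim, starting at n5.
Step 1: cheapest edge leaving the tree is n5 n9 (3); add n9.
Step 2: cheapest edge leaving the tree is n8 n9 (3); add n8.
Step 3: cheapest edge leaving the tree is n2 n5 (6); add n2.
Step 4: cheapest edge leaving the tree is n4 n9 (8); add n4.
Vertex order: n5, n9, n8, n2, n4. The 4th vertex is n2.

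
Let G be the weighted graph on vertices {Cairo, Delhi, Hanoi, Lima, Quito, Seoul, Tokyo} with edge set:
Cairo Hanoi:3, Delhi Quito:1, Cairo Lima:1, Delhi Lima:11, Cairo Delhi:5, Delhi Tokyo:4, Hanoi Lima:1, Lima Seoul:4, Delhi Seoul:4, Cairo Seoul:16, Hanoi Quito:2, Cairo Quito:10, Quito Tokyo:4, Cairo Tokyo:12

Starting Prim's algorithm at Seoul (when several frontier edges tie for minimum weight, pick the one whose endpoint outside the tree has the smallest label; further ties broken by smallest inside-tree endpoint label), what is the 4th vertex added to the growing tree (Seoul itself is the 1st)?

Hanoi

Grow the tree from Seoul using Prim:
Step 1: frontier [Delhi Seoul 4, Lima Seoul 4, Cairo Seoul 16] → take Delhi Seoul (4); add Delhi.
Step 2: frontier [Delhi Quito 1, Delhi Tokyo 4, Cairo Delhi 5, Delhi Lima 11, Lima Seoul 4, Cairo Seoul 16] → take Delhi Quito (1); add Quito.
Step 3: frontier [Delhi Tokyo 4, Cairo Delhi 5, Delhi Lima 11, Hanoi Quito 2, Quito Tokyo 4, Cairo Quito 10, Lima Seoul 4, Cairo Seoul 16] → take Hanoi Quito (2); add Hanoi.
Step 4: frontier [Delhi Tokyo 4, Cairo Delhi 5, Delhi Lima 11, Hanoi Lima 1, Cairo Hanoi 3, Quito Tokyo 4, Cairo Quito 10, Lima Seoul 4, Cairo Seoul 16] → take Hanoi Lima (1); add Lima.
Step 5: frontier [Delhi Tokyo 4, Cairo Delhi 5, Cairo Hanoi 3, Cairo Lima 1, Quito Tokyo 4, Cairo Quito 10, Cairo Seoul 16] → take Cairo Lima (1); add Cairo.
Step 6: frontier [Cairo Tokyo 12, Delhi Tokyo 4, Quito Tokyo 4] → take Delhi Tokyo (4); add Tokyo.
Vertex order: Seoul, Delhi, Quito, Hanoi, Lima, Cairo, Tokyo. The 4th vertex is Hanoi.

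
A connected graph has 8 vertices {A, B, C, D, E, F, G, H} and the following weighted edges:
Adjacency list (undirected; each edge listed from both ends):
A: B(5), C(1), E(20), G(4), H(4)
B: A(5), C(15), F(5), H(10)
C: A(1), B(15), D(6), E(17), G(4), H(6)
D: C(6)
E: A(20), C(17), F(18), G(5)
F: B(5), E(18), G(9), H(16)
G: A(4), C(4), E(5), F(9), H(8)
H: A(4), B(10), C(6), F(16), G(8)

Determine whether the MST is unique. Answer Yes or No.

No

Sort edges by weight, then run Kruskal:
A—C (1): add — endpoints in different components.
A—G (4): add — endpoints in different components.
A—H (4): add — endpoints in different components.
C—G (4): skip — C and G already connected.
A—B (5): add — endpoints in different components.
B—F (5): add — endpoints in different components.
E—G (5): add — endpoints in different components.
C—D (6): add — endpoints in different components.
Non-tree edge C—G has weight 4, equal to the heaviest edge on its tree cycle — swapping gives another MST of the same weight. Not unique.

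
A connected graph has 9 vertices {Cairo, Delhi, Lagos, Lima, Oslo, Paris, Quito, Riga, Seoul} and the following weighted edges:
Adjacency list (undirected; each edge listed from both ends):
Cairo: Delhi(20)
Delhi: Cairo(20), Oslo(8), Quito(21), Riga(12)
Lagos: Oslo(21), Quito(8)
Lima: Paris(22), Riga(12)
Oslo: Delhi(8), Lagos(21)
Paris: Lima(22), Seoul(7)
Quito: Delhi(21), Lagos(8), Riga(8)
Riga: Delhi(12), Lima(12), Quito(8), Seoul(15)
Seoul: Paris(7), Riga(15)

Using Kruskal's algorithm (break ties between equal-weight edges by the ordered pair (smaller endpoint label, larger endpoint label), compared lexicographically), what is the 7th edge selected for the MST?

Kruskal: consider edges lightest-first.
Paris—Seoul (7): add — endpoints in different components.
Delhi—Oslo (8): add — endpoints in different components.
Lagos—Quito (8): add — endpoints in different components.
Quito—Riga (8): add — endpoints in different components.
Delhi—Riga (12): add — endpoints in different components.
Lima—Riga (12): add — endpoints in different components.
Riga—Seoul (15): add — endpoints in different components.
Cairo—Delhi (20): add — endpoints in different components.
The 7th edge added is Riga—Seoul.

Riga-Seoul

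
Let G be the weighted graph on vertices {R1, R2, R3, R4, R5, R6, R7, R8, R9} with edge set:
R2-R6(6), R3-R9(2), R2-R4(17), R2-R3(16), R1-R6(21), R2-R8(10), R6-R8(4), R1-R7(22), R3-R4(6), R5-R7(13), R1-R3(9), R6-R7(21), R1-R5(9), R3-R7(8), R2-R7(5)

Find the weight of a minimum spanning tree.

Prim's algorithm from R3:
Step 1: cheapest edge leaving the tree is R3-R9 (2); add R9.
Step 2: cheapest edge leaving the tree is R3-R4 (6); add R4.
Step 3: cheapest edge leaving the tree is R3-R7 (8); add R7.
Step 4: cheapest edge leaving the tree is R2-R7 (5); add R2.
Step 5: cheapest edge leaving the tree is R2-R6 (6); add R6.
Step 6: cheapest edge leaving the tree is R6-R8 (4); add R8.
Step 7: cheapest edge leaving the tree is R1-R3 (9); add R1.
Step 8: cheapest edge leaving the tree is R1-R5 (9); add R5.
MST edges: R3-R9, R3-R4, R3-R7, R2-R7, R2-R6, R6-R8, R1-R3, R1-R5; total weight 2+6+8+5+6+4+9+9 = 49.

49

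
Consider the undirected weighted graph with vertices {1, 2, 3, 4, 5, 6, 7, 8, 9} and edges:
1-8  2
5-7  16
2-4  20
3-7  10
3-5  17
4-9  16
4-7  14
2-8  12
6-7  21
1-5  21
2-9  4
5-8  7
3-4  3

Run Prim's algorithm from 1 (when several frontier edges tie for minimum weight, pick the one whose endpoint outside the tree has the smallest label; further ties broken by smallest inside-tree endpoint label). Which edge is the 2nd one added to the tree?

Prim, starting at 1.
Step 1: frontier [1-8 2, 1-5 21] → take 1-8 (2); add 8.
Step 2: frontier [1-5 21, 5-8 7, 2-8 12] → take 5-8 (7); add 5.
Step 3: frontier [5-7 16, 3-5 17, 2-8 12] → take 2-8 (12); add 2.
Step 4: frontier [2-9 4, 2-4 20, 5-7 16, 3-5 17] → take 2-9 (4); add 9.
Step 5: frontier [2-4 20, 5-7 16, 3-5 17, 4-9 16] → take 4-9 (16); add 4.
Step 6: frontier [3-4 3, 4-7 14, 5-7 16, 3-5 17] → take 3-4 (3); add 3.
Step 7: frontier [3-7 10, 4-7 14, 5-7 16] → take 3-7 (10); add 7.
Step 8: frontier [6-7 21] → take 6-7 (21); add 6.
The 2nd edge added is 5-8.

5-8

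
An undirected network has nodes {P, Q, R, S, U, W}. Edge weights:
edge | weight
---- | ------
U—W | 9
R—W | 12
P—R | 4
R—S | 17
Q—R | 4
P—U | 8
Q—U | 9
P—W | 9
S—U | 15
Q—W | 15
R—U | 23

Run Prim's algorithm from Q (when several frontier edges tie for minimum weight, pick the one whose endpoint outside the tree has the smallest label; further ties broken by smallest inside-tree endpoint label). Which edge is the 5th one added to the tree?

Prim's algorithm from Q:
Step 1: cheapest edge leaving the tree is Q—R (4); add R.
Step 2: cheapest edge leaving the tree is P—R (4); add P.
Step 3: cheapest edge leaving the tree is P—U (8); add U.
Step 4: cheapest edge leaving the tree is P—W (9); add W.
Step 5: cheapest edge leaving the tree is S—U (15); add S.
The 5th edge added is S—U.

S-U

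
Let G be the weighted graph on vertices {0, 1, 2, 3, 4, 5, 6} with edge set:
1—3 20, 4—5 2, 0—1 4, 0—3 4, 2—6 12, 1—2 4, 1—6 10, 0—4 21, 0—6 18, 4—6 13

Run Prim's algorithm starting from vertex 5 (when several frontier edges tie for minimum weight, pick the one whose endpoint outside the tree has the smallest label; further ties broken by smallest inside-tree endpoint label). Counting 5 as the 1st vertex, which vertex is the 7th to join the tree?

3

Prim's algorithm from 5:
Step 1: frontier [4—5 2] → take 4—5 (2); add 4.
Step 2: frontier [4—6 13, 0—4 21] → take 4—6 (13); add 6.
Step 3: frontier [0—4 21, 1—6 10, 2—6 12, 0—6 18] → take 1—6 (10); add 1.
Step 4: frontier [0—1 4, 1—2 4, 1—3 20, 0—4 21, 2—6 12, 0—6 18] → take 0—1 (4); add 0.
Step 5: frontier [0—3 4, 1—2 4, 1—3 20, 2—6 12] → take 1—2 (4); add 2.
Step 6: frontier [0—3 4, 1—3 20] → take 0—3 (4); add 3.
Vertex order: 5, 4, 6, 1, 0, 2, 3. The 7th vertex is 3.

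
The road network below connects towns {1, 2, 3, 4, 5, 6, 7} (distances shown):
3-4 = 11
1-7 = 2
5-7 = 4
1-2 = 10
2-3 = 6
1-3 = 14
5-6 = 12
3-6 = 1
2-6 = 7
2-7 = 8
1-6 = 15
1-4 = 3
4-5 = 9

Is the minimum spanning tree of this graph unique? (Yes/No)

Kruskal: consider edges lightest-first.
3-6 (1): add — endpoints in different components.
1-7 (2): add — endpoints in different components.
1-4 (3): add — endpoints in different components.
5-7 (4): add — endpoints in different components.
2-3 (6): add — endpoints in different components.
2-6 (7): skip — 2 and 6 already connected.
2-7 (8): add — endpoints in different components.
Every non-tree edge has weight strictly greater than the heaviest edge on the tree path between its endpoints, so the MST is unique.

Yes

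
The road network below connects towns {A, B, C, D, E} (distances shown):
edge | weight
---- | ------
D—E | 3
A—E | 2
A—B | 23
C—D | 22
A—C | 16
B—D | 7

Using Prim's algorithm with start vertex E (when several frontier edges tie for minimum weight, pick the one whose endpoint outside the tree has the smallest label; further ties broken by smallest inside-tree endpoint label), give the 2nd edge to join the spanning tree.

D-E

Grow the tree from E using Prim:
Step 1: cheapest edge leaving the tree is A—E (2); add A.
Step 2: cheapest edge leaving the tree is D—E (3); add D.
Step 3: cheapest edge leaving the tree is B—D (7); add B.
Step 4: cheapest edge leaving the tree is A—C (16); add C.
The 2nd edge added is D—E.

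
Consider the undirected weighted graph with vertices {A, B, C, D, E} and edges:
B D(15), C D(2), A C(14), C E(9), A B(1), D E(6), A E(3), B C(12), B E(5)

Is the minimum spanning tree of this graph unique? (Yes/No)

Yes

Kruskal: consider edges lightest-first.
A B (1): add. Components now {A,B} {C} {D} {E}
C D (2): add. Components now {A,B} {C,D} {E}
A E (3): add. Components now {A,B,E} {C,D}
B E (5): skip — B and E already connected.
D E (6): add. Components now {A,B,C,D,E}
Every non-tree edge has weight strictly greater than the heaviest edge on the tree path between its endpoints, so the MST is unique.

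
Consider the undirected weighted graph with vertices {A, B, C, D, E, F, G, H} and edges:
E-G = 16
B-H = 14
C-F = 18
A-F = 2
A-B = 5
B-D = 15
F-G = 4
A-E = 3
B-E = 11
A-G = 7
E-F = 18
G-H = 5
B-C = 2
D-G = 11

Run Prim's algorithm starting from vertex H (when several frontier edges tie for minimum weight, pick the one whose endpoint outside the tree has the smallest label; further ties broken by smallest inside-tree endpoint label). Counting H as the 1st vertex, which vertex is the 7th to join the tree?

C

Prim's algorithm from H:
Step 1: cheapest edge leaving the tree is G-H (5); add G.
Step 2: cheapest edge leaving the tree is F-G (4); add F.
Step 3: cheapest edge leaving the tree is A-F (2); add A.
Step 4: cheapest edge leaving the tree is A-E (3); add E.
Step 5: cheapest edge leaving the tree is A-B (5); add B.
Step 6: cheapest edge leaving the tree is B-C (2); add C.
Step 7: cheapest edge leaving the tree is D-G (11); add D.
Vertex order: H, G, F, A, E, B, C, D. The 7th vertex is C.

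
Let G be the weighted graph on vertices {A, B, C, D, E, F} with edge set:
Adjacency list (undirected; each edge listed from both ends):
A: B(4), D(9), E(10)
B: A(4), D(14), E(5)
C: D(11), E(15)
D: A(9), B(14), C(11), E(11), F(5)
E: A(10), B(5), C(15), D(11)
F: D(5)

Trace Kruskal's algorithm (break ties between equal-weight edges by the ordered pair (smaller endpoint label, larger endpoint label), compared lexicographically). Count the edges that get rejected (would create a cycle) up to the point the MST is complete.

1

Kruskal: consider edges lightest-first.
A-B (4): add — endpoints in different components.
B-E (5): add — endpoints in different components.
D-F (5): add — endpoints in different components.
A-D (9): add — endpoints in different components.
A-E (10): skip — A and E already connected.
C-D (11): add — endpoints in different components.
Edges rejected before the tree was complete: 1.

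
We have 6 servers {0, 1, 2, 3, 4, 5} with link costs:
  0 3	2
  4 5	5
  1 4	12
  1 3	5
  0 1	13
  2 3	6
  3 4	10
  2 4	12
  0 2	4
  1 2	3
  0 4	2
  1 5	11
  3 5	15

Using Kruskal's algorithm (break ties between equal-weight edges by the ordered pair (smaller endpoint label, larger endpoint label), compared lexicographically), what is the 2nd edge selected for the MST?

0-4

Kruskal: consider edges lightest-first.
0 3 (2): add — endpoints in different components.
0 4 (2): add — endpoints in different components.
1 2 (3): add — endpoints in different components.
0 2 (4): add — endpoints in different components.
1 3 (5): skip — 1 and 3 already connected.
4 5 (5): add — endpoints in different components.
The 2nd edge added is 0 4.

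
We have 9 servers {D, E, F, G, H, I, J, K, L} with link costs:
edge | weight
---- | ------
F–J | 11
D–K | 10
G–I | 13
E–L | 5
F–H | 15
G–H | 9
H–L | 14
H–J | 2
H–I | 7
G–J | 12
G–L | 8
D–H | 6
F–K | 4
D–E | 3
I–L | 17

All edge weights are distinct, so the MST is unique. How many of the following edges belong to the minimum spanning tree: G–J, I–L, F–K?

1

Kruskal's algorithm — process edges by increasing weight (ties by edge label):
H–J (2): add — endpoints in different components.
D–E (3): add — endpoints in different components.
F–K (4): add — endpoints in different components.
E–L (5): add — endpoints in different components.
D–H (6): add — endpoints in different components.
H–I (7): add — endpoints in different components.
G–L (8): add — endpoints in different components.
G–H (9): skip — G and H already connected.
D–K (10): add — endpoints in different components.
MST edge set: {H–J, D–E, F–K, E–L, D–H, H–I, G–L, D–K}.
Of the listed edges, {F–K} are in the MST → 1.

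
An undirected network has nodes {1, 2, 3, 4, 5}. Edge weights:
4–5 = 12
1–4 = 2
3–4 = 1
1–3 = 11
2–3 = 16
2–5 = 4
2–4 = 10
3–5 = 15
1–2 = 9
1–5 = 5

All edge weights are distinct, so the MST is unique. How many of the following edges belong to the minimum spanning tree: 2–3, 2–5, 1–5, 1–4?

3

Kruskal: consider edges lightest-first.
3–4 (1): add. Components now {1} {2} {3,4} {5}
1–4 (2): add. Components now {1,3,4} {2} {5}
2–5 (4): add. Components now {1,3,4} {2,5}
1–5 (5): add. Components now {1,2,3,4,5}
MST edge set: {3–4, 1–4, 2–5, 1–5}.
Of the listed edges, {2–5, 1–5, 1–4} are in the MST → 3.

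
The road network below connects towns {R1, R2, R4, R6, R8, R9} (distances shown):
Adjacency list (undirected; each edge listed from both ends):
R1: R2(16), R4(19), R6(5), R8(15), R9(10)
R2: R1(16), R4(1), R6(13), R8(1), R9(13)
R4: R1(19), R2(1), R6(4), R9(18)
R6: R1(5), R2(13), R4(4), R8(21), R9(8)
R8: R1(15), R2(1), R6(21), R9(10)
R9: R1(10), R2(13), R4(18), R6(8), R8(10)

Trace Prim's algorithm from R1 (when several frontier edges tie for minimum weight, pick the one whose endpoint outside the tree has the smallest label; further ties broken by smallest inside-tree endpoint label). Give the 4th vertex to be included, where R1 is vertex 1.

R2

Grow the tree from R1 using Prim:
Step 1: frontier [R1—R6 5, R1—R9 10, R1—R8 15, R1—R2 16, R1—R4 19] → take R1—R6 (5); add R6.
Step 2: frontier [R1—R9 10, R1—R8 15, R1—R2 16, R1—R4 19, R4—R6 4, R6—R9 8, R2—R6 13, R6—R8 21] → take R4—R6 (4); add R4.
Step 3: frontier [R1—R9 10, R1—R8 15, R1—R2 16, R2—R4 1, R4—R9 18, R6—R9 8, R2—R6 13, R6—R8 21] → take R2—R4 (1); add R2.
Step 4: frontier [R1—R9 10, R1—R8 15, R2—R8 1, R2—R9 13, R4—R9 18, R6—R9 8, R6—R8 21] → take R2—R8 (1); add R8.
Step 5: frontier [R1—R9 10, R2—R9 13, R4—R9 18, R6—R9 8, R8—R9 10] → take R6—R9 (8); add R9.
Vertex order: R1, R6, R4, R2, R8, R9. The 4th vertex is R2.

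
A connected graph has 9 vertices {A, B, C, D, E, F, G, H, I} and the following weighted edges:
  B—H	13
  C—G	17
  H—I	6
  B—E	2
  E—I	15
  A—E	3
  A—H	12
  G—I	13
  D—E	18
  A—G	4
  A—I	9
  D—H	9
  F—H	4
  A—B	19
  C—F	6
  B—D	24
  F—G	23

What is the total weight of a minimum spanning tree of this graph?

43

Prim's algorithm from G:
Step 1: cheapest edge leaving the tree is A—G (4); add A.
Step 2: cheapest edge leaving the tree is A—E (3); add E.
Step 3: cheapest edge leaving the tree is B—E (2); add B.
Step 4: cheapest edge leaving the tree is A—I (9); add I.
Step 5: cheapest edge leaving the tree is H—I (6); add H.
Step 6: cheapest edge leaving the tree is F—H (4); add F.
Step 7: cheapest edge leaving the tree is C—F (6); add C.
Step 8: cheapest edge leaving the tree is D—H (9); add D.
MST edges: A—G, A—E, B—E, A—I, H—I, F—H, C—F, D—H; total weight 4+3+2+9+6+4+6+9 = 43.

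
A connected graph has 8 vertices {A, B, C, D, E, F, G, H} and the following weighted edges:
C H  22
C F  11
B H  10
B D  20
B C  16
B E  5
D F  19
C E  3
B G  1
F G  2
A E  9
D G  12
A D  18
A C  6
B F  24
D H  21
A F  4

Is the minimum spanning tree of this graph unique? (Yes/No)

Sort edges by weight, then run Kruskal:
B G (1): add — endpoints in different components.
F G (2): add — endpoints in different components.
C E (3): add — endpoints in different components.
A F (4): add — endpoints in different components.
B E (5): add — endpoints in different components.
A C (6): skip — A and C already connected.
A E (9): skip — A and E already connected.
B H (10): add — endpoints in different components.
C F (11): skip — C and F already connected.
D G (12): add — endpoints in different components.
Every non-tree edge has weight strictly greater than the heaviest edge on the tree path between its endpoints, so the MST is unique.

Yes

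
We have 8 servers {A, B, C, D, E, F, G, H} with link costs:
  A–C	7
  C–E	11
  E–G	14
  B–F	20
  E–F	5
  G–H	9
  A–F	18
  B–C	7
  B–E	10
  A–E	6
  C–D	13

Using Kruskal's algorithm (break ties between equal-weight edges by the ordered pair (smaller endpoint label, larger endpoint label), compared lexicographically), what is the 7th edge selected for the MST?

Kruskal: consider edges lightest-first.
E–F (5): add — endpoints in different components.
A–E (6): add — endpoints in different components.
A–C (7): add — endpoints in different components.
B–C (7): add — endpoints in different components.
G–H (9): add — endpoints in different components.
B–E (10): skip — B and E already connected.
C–E (11): skip — C and E already connected.
C–D (13): add — endpoints in different components.
E–G (14): add — endpoints in different components.
The 7th edge added is E–G.

E-G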